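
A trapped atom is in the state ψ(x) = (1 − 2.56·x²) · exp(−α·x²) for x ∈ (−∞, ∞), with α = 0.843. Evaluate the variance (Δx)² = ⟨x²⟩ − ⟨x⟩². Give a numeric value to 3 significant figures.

1.25

Compute ⟨x⟩ and ⟨x²⟩ separately, then (Δx)² = ⟨x²⟩ − ⟨x⟩².
Expand each integrand as polynomial × e^(−2αx²) and use ∫x^(2j)·e^(−2αx²) dx = (2j−1)!!/(4α)^j · √(π/(2α)), odd powers → 0; here √(π/(2α)) = 1.3650.
Normalization: ∫|ψ|² dx = 1.6527.
⟨x⟩ = 0.0000 and ⟨x²⟩ = 1.2469.
(Δx)² = 1.2469 − (0.0000)² = 1.2469.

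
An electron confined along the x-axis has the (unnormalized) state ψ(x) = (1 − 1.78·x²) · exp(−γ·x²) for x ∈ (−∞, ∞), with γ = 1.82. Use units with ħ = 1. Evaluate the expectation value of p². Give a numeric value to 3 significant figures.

p² ψ = −ħ² d²ψ/dx²; ⟨p²⟩ = −ħ² ∫ ψ*·ψ'' dx / ∫|ψ|² dx.
Expand each integrand as polynomial × e^(−2γx²) and use ∫x^(2j)·e^(−2γx²) dx = (2j−1)!!/(4γ)^j · √(π/(2γ)), odd powers → 0; here √(π/(2γ)) = 0.92902. Differentiate with the product rule, d/dx e^(−γx²) = −2γx·e^(−γx²).
State is unnormalized: ∫|ψ|² dx = 0.64134, and ∫ψ*·(−ħ² ψ'') dx = 3.2252, so ⟨p²⟩ = 3.2252 / 0.64134.
⟨p²⟩ = 5.0289.

5.03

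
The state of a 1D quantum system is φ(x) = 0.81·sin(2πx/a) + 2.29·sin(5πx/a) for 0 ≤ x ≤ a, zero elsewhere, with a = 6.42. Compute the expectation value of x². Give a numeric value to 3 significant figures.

13.1

⟨x²⟩ = ∫ x²·|φ|² dx / ∫|φ|² dx (integrals over the domain).
On 0 ≤ x ≤ a (j ≠ l): ∫sin²(jπx/a) dx = a/2, ∫sin(jπx/a)·sin(lπx/a) dx = 0; diagonal moments ∫x·sin²(jπx/a) dx = a²/4, ∫x²·sin²(jπx/a) dx = a³·(1/6 − 1/(4j²π²)); cross terms ∫x·sin(jπx/a)·sin(lπx/a) dx = 0 for j + l even and −4jla²/(π²(j² − l²)²) for j + l odd, ∫x²·sin(jπx/a)·sin(lπx/a) dx = (−1)^(j+l)·4jla³/(π²(j² − l²)²); higher powers the same way via product-to-sum and parts.
State is unnormalized: ∫|φ|² dx = 18.940, and ∫φ*·x²·φ dx = 248.68, so ⟨x²⟩ = 248.68 / 18.940.
⟨x²⟩ = 13.130.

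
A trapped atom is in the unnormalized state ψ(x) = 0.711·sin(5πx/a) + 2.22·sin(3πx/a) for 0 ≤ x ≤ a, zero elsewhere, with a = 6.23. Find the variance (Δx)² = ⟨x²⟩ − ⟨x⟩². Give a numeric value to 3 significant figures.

4.10

Compute ⟨x⟩ and ⟨x²⟩ separately, then (Δx)² = ⟨x²⟩ − ⟨x⟩².
On 0 ≤ x ≤ a (j ≠ l): ∫sin²(jπx/a) dx = a/2, ∫sin(jπx/a)·sin(lπx/a) dx = 0; diagonal moments ∫x·sin²(jπx/a) dx = a²/4, ∫x²·sin²(jπx/a) dx = a³·(1/6 − 1/(4j²π²)); cross terms ∫x·sin(jπx/a)·sin(lπx/a) dx = 0 for j + l even and −4jla²/(π²(j² − l²)²) for j + l odd, ∫x²·sin(jπx/a)·sin(lπx/a) dx = (−1)^(j+l)·4jla³/(π²(j² − l²)²); higher powers the same way via product-to-sum and parts.
Normalization: ∫|ψ|² dx = 16.927.
⟨x⟩ = 3.1150 and ⟨x²⟩ = 13.803.
(Δx)² = 13.803 − (3.1150)² = 4.0999.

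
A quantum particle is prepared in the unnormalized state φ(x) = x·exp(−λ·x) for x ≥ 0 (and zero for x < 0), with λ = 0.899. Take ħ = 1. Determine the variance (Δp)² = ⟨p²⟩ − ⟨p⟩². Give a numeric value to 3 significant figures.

Compute ⟨p⟩ and ⟨p²⟩ separately; (Δp)² = ⟨p²⟩ − ⟨p⟩².
Differentiate x·exp(−λ·x) with the product rule; every integrand then reduces to terms xʲ·e^(−2λx) on [0, ∞), with ∫₀^∞ xʲ·e^(−2λx) dx = j!/(2λ)^(j+1).
Normalization: ∫|φ|² dx = 0.34408.
⟨p⟩ = 0.0000 and ⟨p²⟩ = 0.80820.
(Δp)² = 0.80820 − (0.0000)² = 0.80820.

0.808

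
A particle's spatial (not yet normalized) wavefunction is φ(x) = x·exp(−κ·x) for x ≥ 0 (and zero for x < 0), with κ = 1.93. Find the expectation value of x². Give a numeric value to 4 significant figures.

0.8054

⟨x²⟩ = ∫ x²·|φ|² dx / ∫|φ|² dx (integrals over the domain).
Every integrand reduces to terms xʲ·e^(−2κx) on [0, ∞); use ∫₀^∞ xʲ·e^(−2κx) dx = j!/(2κ)^(j+1).
State is unnormalized: ∫|φ|² dx = 0.034775, and ∫φ*·x²·φ dx = 0.028008, so ⟨x²⟩ = 0.028008 / 0.034775.
⟨x²⟩ = 0.80539.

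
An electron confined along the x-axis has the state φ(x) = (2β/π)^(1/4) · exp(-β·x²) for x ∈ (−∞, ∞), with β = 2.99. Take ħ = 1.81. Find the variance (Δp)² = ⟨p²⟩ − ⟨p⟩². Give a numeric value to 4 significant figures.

9.796

Compute ⟨p⟩ and ⟨p²⟩ separately; (Δp)² = ⟨p²⟩ − ⟨p⟩².
Gaussian moments: ∫x^(2j)·e^(−2βx²) dx = (2j−1)!!/(4β)^j · √(π/(2β)), odd powers integrate to 0; here √(π/(2β)) = 0.72481. Derivatives: d/dx e^(−βx²) = −2βx·e^(−βx²), d²/dx² e^(−βx²) = (4β²x² − 2β)·e^(−βx²).
⟨p⟩ = 0.0000 and ⟨p²⟩ = 9.7955.
(Δp)² = 9.7955 − (0.0000)² = 9.7955.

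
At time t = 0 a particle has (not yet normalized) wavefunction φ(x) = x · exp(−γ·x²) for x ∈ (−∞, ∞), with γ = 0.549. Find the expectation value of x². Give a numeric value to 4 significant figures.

1.366

⟨x²⟩ = ∫ x²·|φ|² dx / ∫|φ|² dx (integrals over the domain).
Expand each integrand as polynomial × e^(−2γx²) and use ∫x^(2j)·e^(−2γx²) dx = (2j−1)!!/(4γ)^j · √(π/(2γ)), odd powers → 0; here √(π/(2γ)) = 1.6915.
State is unnormalized: ∫|φ|² dx = 0.77027, and ∫φ*·x²·φ dx = 1.0523, so ⟨x²⟩ = 1.0523 / 0.77027.
⟨x²⟩ = 1.3661.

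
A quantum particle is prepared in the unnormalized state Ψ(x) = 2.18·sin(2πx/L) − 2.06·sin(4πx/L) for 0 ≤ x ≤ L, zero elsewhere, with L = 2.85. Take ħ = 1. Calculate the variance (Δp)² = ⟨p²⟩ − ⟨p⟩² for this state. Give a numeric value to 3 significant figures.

11.7

Compute ⟨p⟩ and ⟨p²⟩ separately; (Δp)² = ⟨p²⟩ − ⟨p⟩².
d²/dx² sin(jπx/L) = −(jπ/L)²·sin(jπx/L); on 0 ≤ x ≤ L, ∫sin²(jπx/L) dx = L/2 and ∫sin(jπx/L)·sin(lπx/L) dx = 0 for j ≠ l, so only diagonal terms survive in ∫|Ψ|² and ∫Ψ·Ψ″; ∫Ψ·Ψ′ dx = [Ψ²/2] between the walls = 0.
Normalization: ∫|Ψ|² dx = 12.819.
⟨p⟩ = 0.0000 and ⟨p²⟩ = 11.739.
(Δp)² = 11.739 − (0.0000)² = 11.739.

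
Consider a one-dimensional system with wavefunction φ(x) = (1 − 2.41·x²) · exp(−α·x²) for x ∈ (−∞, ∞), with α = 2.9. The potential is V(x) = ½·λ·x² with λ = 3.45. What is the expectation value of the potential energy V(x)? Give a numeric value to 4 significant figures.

⟨V⟩ = ∫ V(x)·|φ|² dx / ∫|φ|² dx.
Expand each integrand as polynomial × e^(−2αx²) and use ∫x^(2j)·e^(−2αx²) dx = (2j−1)!!/(4α)^j · √(π/(2α)), odd powers → 0; here √(π/(2α)) = 0.73597.
State is unnormalized: ∫|φ|² dx = 0.52546, and ∫φ*·V(x)·φ dx = 0.043876, so ⟨V⟩ = 0.043876 / 0.52546.
⟨V⟩ = 0.083500.

0.08350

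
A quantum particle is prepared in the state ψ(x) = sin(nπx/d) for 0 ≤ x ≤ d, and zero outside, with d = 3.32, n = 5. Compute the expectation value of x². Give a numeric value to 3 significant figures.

⟨x²⟩ = ∫ x²·|ψ|² dx / ∫|ψ|² dx (integrals over the domain).
With sin²θ = (1 − cos2θ)/2 on 0 ≤ x ≤ d: ∫sin²(nπx/d) dx = d/2, ∫x·sin²(nπx/d) dx = d²/4, ∫x²·sin²(nπx/d) dx = d³·(1/6 − 1/(4n²π²)); higher powers xᵏ the same way, integrating xᵏ·cos(2nπx/d) by parts.
State is unnormalized: ∫|ψ|² dx = 1.6600, and ∫ψ*·x²·ψ dx = 6.0620, so ⟨x²⟩ = 6.0620 / 1.6600.
⟨x²⟩ = 3.6518.

3.65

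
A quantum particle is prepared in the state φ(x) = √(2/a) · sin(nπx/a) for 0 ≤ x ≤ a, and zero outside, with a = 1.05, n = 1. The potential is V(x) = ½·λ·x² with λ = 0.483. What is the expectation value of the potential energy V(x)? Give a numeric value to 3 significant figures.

0.0753

⟨V⟩ = ∫ V(x)·|φ|² dx.
With sin²θ = (1 − cos2θ)/2 on 0 ≤ x ≤ a: ∫sin²(nπx/a) dx = a/2, ∫x·sin²(nπx/a) dx = a²/4, ∫x²·sin²(nπx/a) dx = a³·(1/6 − 1/(4n²π²)); higher powers xᵏ the same way, integrating xᵏ·cos(2nπx/a) by parts.
⟨V⟩ = 0.075263.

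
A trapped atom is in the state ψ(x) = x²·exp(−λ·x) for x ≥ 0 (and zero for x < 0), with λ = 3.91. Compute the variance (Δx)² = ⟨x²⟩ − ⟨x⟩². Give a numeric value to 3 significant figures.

Compute ⟨x⟩ and ⟨x²⟩ separately, then (Δx)² = ⟨x²⟩ − ⟨x⟩².
Every integrand reduces to terms xʲ·e^(−2λx) on [0, ∞); use ∫₀^∞ xʲ·e^(−2λx) dx = j!/(2λ)^(j+1).
Normalization: ∫|ψ|² dx = 0.00082069.
⟨x⟩ = 0.63939 and ⟨x²⟩ = 0.49058.
(Δx)² = 0.49058 − (0.63939)² = 0.081763.

0.0818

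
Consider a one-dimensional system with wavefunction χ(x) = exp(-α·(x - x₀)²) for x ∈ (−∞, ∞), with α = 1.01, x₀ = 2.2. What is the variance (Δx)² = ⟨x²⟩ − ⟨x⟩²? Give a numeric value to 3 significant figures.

Compute ⟨x⟩ and ⟨x²⟩ separately, then (Δx)² = ⟨x²⟩ − ⟨x⟩².
Gaussian moments (u = x − x₀): ∫u^(2j)·e^(−2αu²) du = (2j−1)!!/(4α)^j · √(π/(2α)), odd powers integrate to 0; here √(π/(2α)) = 1.2471.
Normalization: ∫|χ|² dx = 1.2471.
⟨x⟩ = 2.2000 and ⟨x²⟩ = 5.0875.
(Δx)² = 5.0875 − (2.2000)² = 0.24752.

0.248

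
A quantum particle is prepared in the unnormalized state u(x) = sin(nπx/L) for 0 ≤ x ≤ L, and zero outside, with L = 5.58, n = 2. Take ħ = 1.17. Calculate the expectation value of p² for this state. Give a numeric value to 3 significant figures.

p² u = −ħ² d²u/dx²; ⟨p²⟩ = −ħ² ∫ u*·u'' dx / ∫|u|² dx.
d/dx sin(nπx/L) = (nπ/L)·cos(nπx/L) and d²/dx² sin(nπx/L) = −(nπ/L)²·sin(nπx/L); on 0 ≤ x ≤ L, ∫sin²(nπx/L) dx = L/2 and ∫sin(nπx/L)·cos(nπx/L) dx = 0.
State is unnormalized: ∫|u|² dx = 2.7900, and ∫u*·(−ħ² u'') dx = 4.8425, so ⟨p²⟩ = 4.8425 / 2.7900.
⟨p²⟩ = 1.7357.

1.74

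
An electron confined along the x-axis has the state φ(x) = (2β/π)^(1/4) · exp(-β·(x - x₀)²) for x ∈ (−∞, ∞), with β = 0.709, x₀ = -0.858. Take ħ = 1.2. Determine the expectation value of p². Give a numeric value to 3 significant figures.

1.02

p² φ = −ħ² d²φ/dx²; ⟨p²⟩ = −ħ² ∫ φ*·φ'' dx.
Gaussian moments (u = x − x₀): ∫u^(2j)·e^(−2βu²) du = (2j−1)!!/(4β)^j · √(π/(2β)), odd powers integrate to 0; here √(π/(2β)) = 1.4885. Derivatives: d/dx e^(−βu²) = −2βu·e^(−βu²), d²/dx² e^(−βu²) = (4β²u² − 2β)·e^(−βu²).
⟨p²⟩ = 1.0210.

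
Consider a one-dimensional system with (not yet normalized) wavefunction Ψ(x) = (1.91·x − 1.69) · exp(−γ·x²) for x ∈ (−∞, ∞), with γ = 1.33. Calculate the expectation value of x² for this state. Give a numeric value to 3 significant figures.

⟨x²⟩ = ∫ x²·|Ψ|² dx / ∫|Ψ|² dx (integrals over the domain).
Expand each integrand as polynomial × e^(−2γx²) and use ∫x^(2j)·e^(−2γx²) dx = (2j−1)!!/(4γ)^j · √(π/(2γ)), odd powers → 0; here √(π/(2γ)) = 1.0868.
State is unnormalized: ∫|Ψ|² dx = 3.8491, and ∫Ψ*·x²·Ψ dx = 1.0037, so ⟨x²⟩ = 1.0037 / 3.8491.
⟨x²⟩ = 0.26076.

0.261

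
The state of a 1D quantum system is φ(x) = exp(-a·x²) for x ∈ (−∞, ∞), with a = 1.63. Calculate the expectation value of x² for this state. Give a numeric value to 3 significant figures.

⟨x²⟩ = ∫ x²·|φ|² dx / ∫|φ|² dx (integrals over the domain).
Gaussian moments: ∫x^(2j)·e^(−2ax²) dx = (2j−1)!!/(4a)^j · √(π/(2a)), odd powers integrate to 0; here √(π/(2a)) = 0.98167.
State is unnormalized: ∫|φ|² dx = 0.98167, and ∫φ*·x²·φ dx = 0.15056, so ⟨x²⟩ = 0.15056 / 0.98167.
⟨x²⟩ = 0.15337.

0.153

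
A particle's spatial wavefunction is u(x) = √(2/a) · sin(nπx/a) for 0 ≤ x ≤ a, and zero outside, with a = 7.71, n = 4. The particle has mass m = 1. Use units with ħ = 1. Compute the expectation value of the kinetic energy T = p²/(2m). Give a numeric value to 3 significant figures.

T = −(ħ²/2m) d²/dx², so ⟨T⟩ = −(ħ²/2m) ∫ u*·u'' dx; with m = 1.
d/dx sin(nπx/a) = (nπ/a)·cos(nπx/a) and d²/dx² sin(nπx/a) = −(nπ/a)²·sin(nπx/a); on 0 ≤ x ≤ a, ∫sin²(nπx/a) dx = a/2 and ∫sin(nπx/a)·cos(nπx/a) dx = 0.
⟨T⟩ = 1.3283.

1.33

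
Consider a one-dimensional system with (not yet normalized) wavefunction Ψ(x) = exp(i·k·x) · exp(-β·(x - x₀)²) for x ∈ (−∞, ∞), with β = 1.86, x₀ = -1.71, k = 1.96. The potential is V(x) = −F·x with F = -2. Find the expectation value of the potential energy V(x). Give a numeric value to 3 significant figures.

⟨V⟩ = ∫ V(x)·|Ψ|² dx / ∫|Ψ|² dx.
Gaussian moments (u = x − x₀): ∫u^(2j)·e^(−2βu²) du = (2j−1)!!/(4β)^j · √(π/(2β)), odd powers integrate to 0; here √(π/(2β)) = 0.91897.
State is unnormalized: ∫|Ψ|² dx = 0.91897, and ∫Ψ*·V(x)·Ψ dx = -3.1429, so ⟨V⟩ = -3.1429 / 0.91897.
⟨V⟩ = -3.4200.

-3.42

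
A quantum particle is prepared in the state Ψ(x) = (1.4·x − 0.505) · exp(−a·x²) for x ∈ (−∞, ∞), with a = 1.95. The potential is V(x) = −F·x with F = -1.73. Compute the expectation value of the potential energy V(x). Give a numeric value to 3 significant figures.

⟨V⟩ = ∫ V(x)·|Ψ|² dx / ∫|Ψ|² dx.
Expand each integrand as polynomial × e^(−2ax²) and use ∫x^(2j)·e^(−2ax²) dx = (2j−1)!!/(4a)^j · √(π/(2a)), odd powers → 0; here √(π/(2a)) = 0.89752.
State is unnormalized: ∫|Ψ|² dx = 0.45442, and ∫Ψ*·V(x)·Ψ dx = -0.28148, so ⟨V⟩ = -0.28148 / 0.45442.
⟨V⟩ = -0.61942.

-0.619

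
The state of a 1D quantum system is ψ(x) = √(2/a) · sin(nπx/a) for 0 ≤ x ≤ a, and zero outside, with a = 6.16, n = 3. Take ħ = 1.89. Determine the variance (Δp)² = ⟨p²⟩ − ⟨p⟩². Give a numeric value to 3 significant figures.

8.36

Compute ⟨p⟩ and ⟨p²⟩ separately; (Δp)² = ⟨p²⟩ − ⟨p⟩².
d/dx sin(nπx/a) = (nπ/a)·cos(nπx/a) and d²/dx² sin(nπx/a) = −(nπ/a)²·sin(nπx/a); on 0 ≤ x ≤ a, ∫sin²(nπx/a) dx = a/2 and ∫sin(nπx/a)·cos(nπx/a) dx = 0.
⟨p⟩ = 0.0000 and ⟨p²⟩ = 8.3619.
(Δp)² = 8.3619 − (0.0000)² = 8.3619.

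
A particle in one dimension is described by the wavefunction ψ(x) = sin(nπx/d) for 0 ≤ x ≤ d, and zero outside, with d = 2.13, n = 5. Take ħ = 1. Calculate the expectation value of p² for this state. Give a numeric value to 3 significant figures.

54.4

p² ψ = −ħ² d²ψ/dx²; ⟨p²⟩ = −ħ² ∫ ψ*·ψ'' dx / ∫|ψ|² dx.
d/dx sin(nπx/d) = (nπ/d)·cos(nπx/d) and d²/dx² sin(nπx/d) = −(nπ/d)²·sin(nπx/d); on 0 ≤ x ≤ d, ∫sin²(nπx/d) dx = d/2 and ∫sin(nπx/d)·cos(nπx/d) dx = 0.
State is unnormalized: ∫|ψ|² dx = 1.0650, and ∫ψ*·(−ħ² ψ'') dx = 57.920, so ⟨p²⟩ = 57.920 / 1.0650.
⟨p²⟩ = 54.385.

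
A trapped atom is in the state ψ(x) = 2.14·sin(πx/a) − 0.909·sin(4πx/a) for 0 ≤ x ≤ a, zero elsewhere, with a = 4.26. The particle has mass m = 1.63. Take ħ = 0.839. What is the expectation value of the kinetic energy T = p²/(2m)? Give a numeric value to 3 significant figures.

T = −(ħ²/2m) d²/dx², so ⟨T⟩ = −(ħ²/2m) ∫ ψ*·ψ'' dx / ∫|ψ|² dx; with m = 1.63.
d²/dx² sin(jπx/a) = −(jπ/a)²·sin(jπx/a); on 0 ≤ x ≤ a, ∫sin²(jπx/a) dx = a/2 and ∫sin(jπx/a)·sin(lπx/a) dx = 0 for j ≠ l, so only diagonal terms survive in ∫|ψ|² and ∫ψ·ψ″; ∫ψ·ψ′ dx = [ψ²/2] between the walls = 0.
State is unnormalized: ∫|ψ|² dx = 11.515, and ∫ψ*·(−ħ²/2m · ψ'') dx = 4.4523, so ⟨T⟩ = 4.4523 / 11.515.
⟨T⟩ = 0.38667.

0.387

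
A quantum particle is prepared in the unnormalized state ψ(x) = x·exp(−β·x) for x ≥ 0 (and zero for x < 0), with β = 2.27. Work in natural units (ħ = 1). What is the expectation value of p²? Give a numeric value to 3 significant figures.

5.15

p² ψ = −ħ² d²ψ/dx²; ⟨p²⟩ = −ħ² ∫ ψ*·ψ'' dx / ∫|ψ|² dx.
Differentiate x·exp(−β·x) with the product rule; every integrand then reduces to terms xʲ·e^(−2βx) on [0, ∞), with ∫₀^∞ xʲ·e^(−2βx) dx = j!/(2β)^(j+1).
State is unnormalized: ∫|ψ|² dx = 0.021373, and ∫ψ*·(−ħ² ψ'') dx = 0.11013, so ⟨p²⟩ = 0.11013 / 0.021373.
⟨p²⟩ = 5.1529.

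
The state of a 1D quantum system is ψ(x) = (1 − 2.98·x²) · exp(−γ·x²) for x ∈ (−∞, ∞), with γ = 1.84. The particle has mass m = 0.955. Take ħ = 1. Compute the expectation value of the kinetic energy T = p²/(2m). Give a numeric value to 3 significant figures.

4.18

T = −(ħ²/2m) d²/dx², so ⟨T⟩ = −(ħ²/2m) ∫ ψ*·ψ'' dx / ∫|ψ|² dx; with m = 0.955.
Expand each integrand as polynomial × e^(−2γx²) and use ∫x^(2j)·e^(−2γx²) dx = (2j−1)!!/(4γ)^j · √(π/(2γ)), odd powers → 0; here √(π/(2γ)) = 0.92396. Differentiate with the product rule, d/dx e^(−γx²) = −2γx·e^(−γx²).
State is unnormalized: ∫|ψ|² dx = 0.63016, and ∫ψ*·(−ħ²/2m · ψ'') dx = 2.6323, so ⟨T⟩ = 2.6323 / 0.63016.
⟨T⟩ = 4.1772.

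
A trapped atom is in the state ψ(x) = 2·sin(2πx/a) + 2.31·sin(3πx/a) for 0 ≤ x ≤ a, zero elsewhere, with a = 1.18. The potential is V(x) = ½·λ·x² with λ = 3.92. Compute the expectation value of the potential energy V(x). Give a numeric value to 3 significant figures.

⟨V⟩ = ∫ V(x)·|ψ|² dx / ∫|ψ|² dx.
On 0 ≤ x ≤ a (j ≠ l): ∫sin²(jπx/a) dx = a/2, ∫sin(jπx/a)·sin(lπx/a) dx = 0; diagonal moments ∫x·sin²(jπx/a) dx = a²/4, ∫x²·sin²(jπx/a) dx = a³·(1/6 − 1/(4j²π²)); cross terms ∫x·sin(jπx/a)·sin(lπx/a) dx = 0 for j + l even and −4jla²/(π²(j² − l²)²) for j + l odd, ∫x²·sin(jπx/a)·sin(lπx/a) dx = (−1)^(j+l)·4jla³/(π²(j² − l²)²); higher powers the same way via product-to-sum and parts.
State is unnormalized: ∫|ψ|² dx = 5.5083, and ∫ψ*·V(x)·ψ dx = 1.9867, so ⟨V⟩ = 1.9867 / 5.5083.
⟨V⟩ = 0.36067.

0.361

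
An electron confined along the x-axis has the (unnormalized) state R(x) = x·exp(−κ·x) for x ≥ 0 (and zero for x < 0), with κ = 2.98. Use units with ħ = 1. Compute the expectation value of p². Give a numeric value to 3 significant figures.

8.88

p² R = −ħ² d²R/dx²; ⟨p²⟩ = −ħ² ∫ R*·R'' dx / ∫|R|² dx.
Differentiate x·exp(−κ·x) with the product rule; every integrand then reduces to terms xʲ·e^(−2κx) on [0, ∞), with ∫₀^∞ xʲ·e^(−2κx) dx = j!/(2κ)^(j+1).
State is unnormalized: ∫|R|² dx = 0.0094469, and ∫R*·(−ħ² R'') dx = 0.083893, so ⟨p²⟩ = 0.083893 / 0.0094469.
⟨p²⟩ = 8.8804.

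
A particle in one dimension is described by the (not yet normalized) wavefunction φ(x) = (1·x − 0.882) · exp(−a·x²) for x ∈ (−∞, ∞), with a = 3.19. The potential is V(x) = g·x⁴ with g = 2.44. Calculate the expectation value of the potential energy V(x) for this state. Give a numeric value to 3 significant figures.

0.0614

⟨V⟩ = ∫ V(x)·|φ|² dx / ∫|φ|² dx.
Expand each integrand as polynomial × e^(−2ax²) and use ∫x^(2j)·e^(−2ax²) dx = (2j−1)!!/(4a)^j · √(π/(2a)), odd powers → 0; here √(π/(2a)) = 0.70172.
State is unnormalized: ∫|φ|² dx = 0.60088, and ∫φ*·V(x)·φ dx = 0.036904, so ⟨V⟩ = 0.036904 / 0.60088.
⟨V⟩ = 0.061417.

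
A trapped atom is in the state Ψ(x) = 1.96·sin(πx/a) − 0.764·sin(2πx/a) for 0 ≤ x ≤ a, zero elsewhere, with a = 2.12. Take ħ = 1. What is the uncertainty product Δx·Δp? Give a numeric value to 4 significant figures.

Δx = √(⟨x²⟩−⟨x⟩²), Δp = √(⟨p²⟩−⟨p⟩²).
On 0 ≤ x ≤ a (j ≠ l): ∫sin²(jπx/a) dx = a/2, ∫sin(jπx/a)·sin(lπx/a) dx = 0; diagonal moments ∫x·sin²(jπx/a) dx = a²/4, ∫x²·sin²(jπx/a) dx = a³·(1/6 − 1/(4j²π²)); cross terms ∫x·sin(jπx/a)·sin(lπx/a) dx = 0 for j + l even and −4jla²/(π²(j² − l²)²) for j + l odd, ∫x²·sin(jπx/a)·sin(lπx/a) dx = (−1)^(j+l)·4jla³/(π²(j² − l²)²); higher powers the same way via product-to-sum and parts. d²/dx² sin(jπx/a) = −(jπ/a)²·sin(jπx/a); on 0 ≤ x ≤ a, ∫sin²(jπx/a) dx = a/2 and ∫sin(jπx/a)·sin(lπx/a) dx = 0 for j ≠ l, so only diagonal terms survive in ∫|Ψ|² and ∫Ψ·Ψ″; ∫Ψ·Ψ′ dx = [Ψ²/2] between the walls = 0.
Normalization: ∫|Ψ|² dx = 4.6908.
⟨x⟩ = 1.3184, ⟨x²⟩ = 1.8408 ⇒ Δx = 0.32028.
⟨p⟩ = 0.0000, ⟨p²⟩ = 3.0649 ⇒ Δp = 1.7507.
Δx·Δp = 0.56071.

0.5607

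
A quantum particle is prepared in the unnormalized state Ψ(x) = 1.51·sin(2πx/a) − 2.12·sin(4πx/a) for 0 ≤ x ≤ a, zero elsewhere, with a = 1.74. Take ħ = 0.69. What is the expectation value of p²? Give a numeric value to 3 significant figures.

18.6

p² Ψ = −ħ² d²Ψ/dx²; ⟨p²⟩ = −ħ² ∫ Ψ*·Ψ'' dx / ∫|Ψ|² dx.
d²/dx² sin(jπx/a) = −(jπ/a)²·sin(jπx/a); on 0 ≤ x ≤ a, ∫sin²(jπx/a) dx = a/2 and ∫sin(jπx/a)·sin(lπx/a) dx = 0 for j ≠ l, so only diagonal terms survive in ∫|Ψ|² and ∫Ψ·Ψ″; ∫Ψ·Ψ′ dx = [Ψ²/2] between the walls = 0.
State is unnormalized: ∫|Ψ|² dx = 5.8938, and ∫Ψ*·(−ħ² Ψ'') dx = 109.41, so ⟨p²⟩ = 109.41 / 5.8938.
⟨p²⟩ = 18.564.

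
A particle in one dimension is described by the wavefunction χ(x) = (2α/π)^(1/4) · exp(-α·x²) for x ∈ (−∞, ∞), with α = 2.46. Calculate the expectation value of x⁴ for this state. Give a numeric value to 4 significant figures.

0.03098

⟨x⁴⟩ = ∫ x⁴·|χ|² dx (integrals over the domain).
Gaussian moments: ∫x^(2j)·e^(−2αx²) dx = (2j−1)!!/(4α)^j · √(π/(2α)), odd powers integrate to 0; here √(π/(2α)) = 0.79908.
⟨x⁴⟩ = 0.030984.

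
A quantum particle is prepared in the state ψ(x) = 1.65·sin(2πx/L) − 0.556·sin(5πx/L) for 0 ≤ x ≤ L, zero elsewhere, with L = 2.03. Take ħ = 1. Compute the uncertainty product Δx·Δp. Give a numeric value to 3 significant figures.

Δx = √(⟨x²⟩−⟨x⟩²), Δp = √(⟨p²⟩−⟨p⟩²).
On 0 ≤ x ≤ L (j ≠ l): ∫sin²(jπx/L) dx = L/2, ∫sin(jπx/L)·sin(lπx/L) dx = 0; diagonal moments ∫x·sin²(jπx/L) dx = L²/4, ∫x²·sin²(jπx/L) dx = L³·(1/6 − 1/(4j²π²)); cross terms ∫x·sin(jπx/L)·sin(lπx/L) dx = 0 for j + l even and −4jlL²/(π²(j² − l²)²) for j + l odd, ∫x²·sin(jπx/L)·sin(lπx/L) dx = (−1)^(j+l)·4jlL³/(π²(j² − l²)²); higher powers the same way via product-to-sum and parts. d²/dx² sin(jπx/L) = −(jπ/L)²·sin(jπx/L); on 0 ≤ x ≤ L, ∫sin²(jπx/L) dx = L/2 and ∫sin(jπx/L)·sin(lπx/L) dx = 0 for j ≠ l, so only diagonal terms survive in ∫|ψ|² and ∫ψ·ψ″; ∫ψ·ψ′ dx = [ψ²/2] between the walls = 0.
Normalization: ∫|ψ|² dx = 3.0771.
⟨x⟩ = 1.0376, ⟨x²⟩ = 1.3718 ⇒ Δx = 0.54330.
⟨p⟩ = 0.0000, ⟨p²⟩ = 14.709 ⇒ Δp = 3.8352.
Δx·Δp = 2.0837.

2.08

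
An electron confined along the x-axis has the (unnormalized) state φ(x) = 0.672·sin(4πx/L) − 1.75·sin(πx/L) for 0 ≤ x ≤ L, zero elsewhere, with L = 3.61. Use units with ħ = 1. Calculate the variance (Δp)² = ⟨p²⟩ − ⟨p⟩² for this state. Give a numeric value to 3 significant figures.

2.22

Compute ⟨p⟩ and ⟨p²⟩ separately; (Δp)² = ⟨p²⟩ − ⟨p⟩².
d²/dx² sin(jπx/L) = −(jπ/L)²·sin(jπx/L); on 0 ≤ x ≤ L, ∫sin²(jπx/L) dx = L/2 and ∫sin(jπx/L)·sin(lπx/L) dx = 0 for j ≠ l, so only diagonal terms survive in ∫|φ|² and ∫φ·φ″; ∫φ·φ′ dx = [φ²/2] between the walls = 0.
Normalization: ∫|φ|² dx = 6.3429.
⟨p⟩ = 0.0000 and ⟨p²⟩ = 2.2172.
(Δp)² = 2.2172 − (0.0000)² = 2.2172.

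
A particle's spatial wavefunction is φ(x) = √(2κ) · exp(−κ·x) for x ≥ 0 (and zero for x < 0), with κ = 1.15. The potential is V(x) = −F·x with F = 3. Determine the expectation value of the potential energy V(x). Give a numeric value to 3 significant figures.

-1.30

⟨V⟩ = ∫ V(x)·|φ|² dx.
Every integrand reduces to terms xʲ·e^(−2κx) on [0, ∞); use ∫₀^∞ xʲ·e^(−2κx) dx = j!/(2κ)^(j+1).
⟨V⟩ = -1.3043.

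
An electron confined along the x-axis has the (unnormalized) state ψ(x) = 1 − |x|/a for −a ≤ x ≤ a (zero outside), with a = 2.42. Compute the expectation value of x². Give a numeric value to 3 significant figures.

0.586

⟨x²⟩ = ∫ x²·|ψ|² dx / ∫|ψ|² dx (integrals over the domain).
ψ is even, so ∫ over [−a, a] = 2∫₀ᵃ with ψ = 1 − x/a there: ∫₀ᵃ (1 − x/a)² dx = a/3, ∫₀ᵃ x²(1 − x/a)² dx = a³/30, ∫₀ᵃ x⁴(1 − x/a)² dx = a⁵/105.
State is unnormalized: ∫|ψ|² dx = 1.6133, and ∫ψ*·x²·ψ dx = 0.94483, so ⟨x²⟩ = 0.94483 / 1.6133.
⟨x²⟩ = 0.58564.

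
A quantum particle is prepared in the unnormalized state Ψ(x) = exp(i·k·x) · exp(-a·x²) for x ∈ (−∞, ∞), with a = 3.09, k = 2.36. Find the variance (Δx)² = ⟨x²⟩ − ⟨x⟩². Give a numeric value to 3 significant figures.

0.0809

Compute ⟨x⟩ and ⟨x²⟩ separately, then (Δx)² = ⟨x²⟩ − ⟨x⟩².
Gaussian moments: ∫x^(2j)·e^(−2ax²) dx = (2j−1)!!/(4a)^j · √(π/(2a)), odd powers integrate to 0; here √(π/(2a)) = 0.71299.
Normalization: ∫|Ψ|² dx = 0.71299.
⟨x⟩ = 0.0000 and ⟨x²⟩ = 0.080906.
(Δx)² = 0.080906 − (0.0000)² = 0.080906.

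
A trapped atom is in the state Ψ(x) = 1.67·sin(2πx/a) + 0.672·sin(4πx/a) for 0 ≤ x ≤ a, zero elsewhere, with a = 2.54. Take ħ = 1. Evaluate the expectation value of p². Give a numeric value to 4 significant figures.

8.677

p² Ψ = −ħ² d²Ψ/dx²; ⟨p²⟩ = −ħ² ∫ Ψ*·Ψ'' dx / ∫|Ψ|² dx.
d²/dx² sin(jπx/a) = −(jπ/a)²·sin(jπx/a); on 0 ≤ x ≤ a, ∫sin²(jπx/a) dx = a/2 and ∫sin(jπx/a)·sin(lπx/a) dx = 0 for j ≠ l, so only diagonal terms survive in ∫|Ψ|² and ∫Ψ·Ψ″; ∫Ψ·Ψ′ dx = [Ψ²/2] between the walls = 0.
State is unnormalized: ∫|Ψ|² dx = 4.1154, and ∫Ψ*·(−ħ² Ψ'') dx = 35.711, so ⟨p²⟩ = 35.711 / 4.1154.
⟨p²⟩ = 8.6774.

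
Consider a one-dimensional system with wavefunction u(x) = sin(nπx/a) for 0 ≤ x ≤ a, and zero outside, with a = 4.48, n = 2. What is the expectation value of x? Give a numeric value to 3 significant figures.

⟨x⟩ = ∫ x·|u|² dx / ∫|u|² dx (integrals over the domain).
With sin²θ = (1 − cos2θ)/2 on 0 ≤ x ≤ a: ∫sin²(nπx/a) dx = a/2, ∫x·sin²(nπx/a) dx = a²/4, ∫x²·sin²(nπx/a) dx = a³·(1/6 − 1/(4n²π²)); higher powers xᵏ the same way, integrating xᵏ·cos(2nπx/a) by parts.
State is unnormalized: ∫|u|² dx = 2.2400, and ∫u*·x·u dx = 5.0176, so ⟨x⟩ = 5.0176 / 2.2400.
⟨x⟩ = 2.2400.

2.24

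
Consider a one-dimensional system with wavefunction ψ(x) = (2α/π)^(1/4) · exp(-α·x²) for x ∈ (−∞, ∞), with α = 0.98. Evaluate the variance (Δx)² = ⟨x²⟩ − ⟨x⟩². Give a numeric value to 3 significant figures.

Compute ⟨x⟩ and ⟨x²⟩ separately, then (Δx)² = ⟨x²⟩ − ⟨x⟩².
Gaussian moments: ∫x^(2j)·e^(−2αx²) dx = (2j−1)!!/(4α)^j · √(π/(2α)), odd powers integrate to 0; here √(π/(2α)) = 1.2660.
⟨x⟩ = 0.0000 and ⟨x²⟩ = 0.25510.
(Δx)² = 0.25510 − (0.0000)² = 0.25510.

0.255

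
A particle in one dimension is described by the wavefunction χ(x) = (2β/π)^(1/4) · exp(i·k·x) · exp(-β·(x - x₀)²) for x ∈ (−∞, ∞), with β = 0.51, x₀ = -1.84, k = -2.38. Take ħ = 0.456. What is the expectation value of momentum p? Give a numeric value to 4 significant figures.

p χ = −iħ dχ/dx; then ⟨p⟩ = ∫ χ*·(pχ) dx.
Gaussian moments (u = x − x₀): ∫u^(2j)·e^(−2βu²) du = (2j−1)!!/(4β)^j · √(π/(2β)), odd powers integrate to 0; here √(π/(2β)) = 1.7550. Derivatives: χ′ = (ik − 2βu)·χ, χ″ = ((ik − 2βu)² − 2β)·χ; the odd-in-u pieces drop out.
⟨p⟩ = -1.0853.

-1.085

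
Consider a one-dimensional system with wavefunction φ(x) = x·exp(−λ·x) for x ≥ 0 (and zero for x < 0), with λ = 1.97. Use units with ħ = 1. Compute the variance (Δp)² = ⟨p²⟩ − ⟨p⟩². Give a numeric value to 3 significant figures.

Compute ⟨p⟩ and ⟨p²⟩ separately; (Δp)² = ⟨p²⟩ − ⟨p⟩².
Differentiate x·exp(−λ·x) with the product rule; every integrand then reduces to terms xʲ·e^(−2λx) on [0, ∞), with ∫₀^∞ xʲ·e^(−2λx) dx = j!/(2λ)^(j+1).
Normalization: ∫|φ|² dx = 0.032700.
⟨p⟩ = 0.0000 and ⟨p²⟩ = 3.8809.
(Δp)² = 3.8809 − (0.0000)² = 3.8809.

3.88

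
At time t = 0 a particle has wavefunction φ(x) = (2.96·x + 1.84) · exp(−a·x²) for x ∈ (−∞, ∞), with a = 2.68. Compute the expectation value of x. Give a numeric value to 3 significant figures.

0.242

⟨x⟩ = ∫ x·|φ|² dx / ∫|φ|² dx (integrals over the domain).
Expand each integrand as polynomial × e^(−2ax²) and use ∫x^(2j)·e^(−2ax²) dx = (2j−1)!!/(4a)^j · √(π/(2a)), odd powers → 0; here √(π/(2a)) = 0.76558.
State is unnormalized: ∫|φ|² dx = 3.2177, and ∫φ*·x·φ dx = 0.77792, so ⟨x⟩ = 0.77792 / 3.2177.
⟨x⟩ = 0.24177.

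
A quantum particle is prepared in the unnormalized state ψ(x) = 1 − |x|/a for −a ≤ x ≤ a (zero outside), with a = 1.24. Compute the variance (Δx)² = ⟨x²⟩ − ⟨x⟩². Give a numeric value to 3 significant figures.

Compute ⟨x⟩ and ⟨x²⟩ separately, then (Δx)² = ⟨x²⟩ − ⟨x⟩².
ψ is even, so ∫ over [−a, a] = 2∫₀ᵃ with ψ = 1 − x/a there: ∫₀ᵃ (1 − x/a)² dx = a/3, ∫₀ᵃ x²(1 − x/a)² dx = a³/30, ∫₀ᵃ x⁴(1 − x/a)² dx = a⁵/105.
Normalization: ∫|ψ|² dx = 0.82667.
⟨x⟩ = 0.0000 and ⟨x²⟩ = 0.15376.
(Δx)² = 0.15376 − (0.0000)² = 0.15376.

0.154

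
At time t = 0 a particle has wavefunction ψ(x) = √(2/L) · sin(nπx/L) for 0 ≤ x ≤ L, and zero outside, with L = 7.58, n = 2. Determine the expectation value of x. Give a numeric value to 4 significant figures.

⟨x⟩ = ∫ x·|ψ|² dx (integrals over the domain).
With sin²θ = (1 − cos2θ)/2 on 0 ≤ x ≤ L: ∫sin²(nπx/L) dx = L/2, ∫x·sin²(nπx/L) dx = L²/4, ∫x²·sin²(nπx/L) dx = L³·(1/6 − 1/(4n²π²)); higher powers xᵏ the same way, integrating xᵏ·cos(2nπx/L) by parts.
⟨x⟩ = 3.7900.

3.790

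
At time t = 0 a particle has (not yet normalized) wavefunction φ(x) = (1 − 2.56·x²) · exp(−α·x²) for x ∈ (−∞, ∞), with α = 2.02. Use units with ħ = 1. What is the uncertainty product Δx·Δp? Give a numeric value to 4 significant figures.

0.8904

Δx = √(⟨x²⟩−⟨x⟩²), Δp = √(⟨p²⟩−⟨p⟩²).
Expand each integrand as polynomial × e^(−2αx²) and use ∫x^(2j)·e^(−2αx²) dx = (2j−1)!!/(4α)^j · √(π/(2α)), odd powers → 0; here √(π/(2α)) = 0.88183. Differentiate with the product rule, d/dx e^(−αx²) = −2αx·e^(−αx²).
Normalization: ∫|φ|² dx = 0.58861.
⟨x⟩ = 0.0000, ⟨x²⟩ = 0.11213 ⇒ Δx = 0.33486.
⟨p⟩ = 0.0000, ⟨p²⟩ = 7.0704 ⇒ Δp = 2.6590.
Δx·Δp = 0.89040.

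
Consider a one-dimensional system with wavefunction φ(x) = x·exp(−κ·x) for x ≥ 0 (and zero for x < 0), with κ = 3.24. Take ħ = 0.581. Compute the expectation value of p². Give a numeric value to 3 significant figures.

p² φ = −ħ² d²φ/dx²; ⟨p²⟩ = −ħ² ∫ φ*·φ'' dx / ∫|φ|² dx.
Differentiate x·exp(−κ·x) with the product rule; every integrand then reduces to terms xʲ·e^(−2κx) on [0, ∞), with ∫₀^∞ xʲ·e^(−2κx) dx = j!/(2κ)^(j+1).
State is unnormalized: ∫|φ|² dx = 0.0073503, and ∫φ*·(−ħ² φ'') dx = 0.026046, so ⟨p²⟩ = 0.026046 / 0.0073503.
⟨p²⟩ = 3.5436.

3.54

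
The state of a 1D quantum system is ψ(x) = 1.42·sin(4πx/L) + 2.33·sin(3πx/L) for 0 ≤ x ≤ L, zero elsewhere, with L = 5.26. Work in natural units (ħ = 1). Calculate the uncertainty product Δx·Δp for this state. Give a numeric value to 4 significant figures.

Δx = √(⟨x²⟩−⟨x⟩²), Δp = √(⟨p²⟩−⟨p⟩²).
On 0 ≤ x ≤ L (j ≠ l): ∫sin²(jπx/L) dx = L/2, ∫sin(jπx/L)·sin(lπx/L) dx = 0; diagonal moments ∫x·sin²(jπx/L) dx = L²/4, ∫x²·sin²(jπx/L) dx = L³·(1/6 − 1/(4j²π²)); cross terms ∫x·sin(jπx/L)·sin(lπx/L) dx = 0 for j + l even and −4jlL²/(π²(j² − l²)²) for j + l odd, ∫x²·sin(jπx/L)·sin(lπx/L) dx = (−1)^(j+l)·4jlL³/(π²(j² − l²)²); higher powers the same way via product-to-sum and parts. d²/dx² sin(jπx/L) = −(jπ/L)²·sin(jπx/L); on 0 ≤ x ≤ L, ∫sin²(jπx/L) dx = L/2 and ∫sin(jπx/L)·sin(lπx/L) dx = 0 for j ≠ l, so only diagonal terms survive in ∫|ψ|² and ∫ψ·ψ″; ∫ψ·ψ′ dx = [ψ²/2] between the walls = 0.
Normalization: ∫|ψ|² dx = 19.581.
⟨x⟩ = 1.7020, ⟨x²⟩ = 4.2039 ⇒ Δx = 1.1433.
⟨p⟩ = 0.0000, ⟨p²⟩ = 3.8868 ⇒ Δp = 1.9715.
Δx·Δp = 2.2540.

2.254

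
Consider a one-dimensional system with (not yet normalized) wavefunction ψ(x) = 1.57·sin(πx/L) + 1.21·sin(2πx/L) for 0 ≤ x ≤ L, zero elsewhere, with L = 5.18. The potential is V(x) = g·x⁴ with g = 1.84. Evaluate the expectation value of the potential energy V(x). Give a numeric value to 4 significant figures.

⟨V⟩ = ∫ V(x)·|ψ|² dx / ∫|ψ|² dx.
On 0 ≤ x ≤ L (j ≠ l): ∫sin²(jπx/L) dx = L/2, ∫sin(jπx/L)·sin(lπx/L) dx = 0; diagonal moments ∫x·sin²(jπx/L) dx = L²/4, ∫x²·sin²(jπx/L) dx = L³·(1/6 − 1/(4j²π²)); cross terms ∫x·sin(jπx/L)·sin(lπx/L) dx = 0 for j + l even and −4jlL²/(π²(j² − l²)²) for j + l odd, ∫x²·sin(jπx/L)·sin(lπx/L) dx = (−1)^(j+l)·4jlL³/(π²(j² − l²)²); higher powers the same way via product-to-sum and parts.
State is unnormalized: ∫|ψ|² dx = 10.176, and ∫ψ*·V(x)·ψ dx = 323.01, so ⟨V⟩ = 323.01 / 10.176.
⟨V⟩ = 31.742.

31.74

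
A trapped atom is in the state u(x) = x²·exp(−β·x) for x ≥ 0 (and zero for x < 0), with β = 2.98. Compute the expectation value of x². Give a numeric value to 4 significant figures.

0.8446

⟨x²⟩ = ∫ x²·|u|² dx / ∫|u|² dx (integrals over the domain).
Every integrand reduces to terms xʲ·e^(−2βx) on [0, ∞); use ∫₀^∞ xʲ·e^(−2βx) dx = j!/(2β)^(j+1).
State is unnormalized: ∫|u|² dx = 0.0031914, and ∫u*·x²·u dx = 0.0026953, so ⟨x²⟩ = 0.0026953 / 0.0031914.
⟨x²⟩ = 0.84456.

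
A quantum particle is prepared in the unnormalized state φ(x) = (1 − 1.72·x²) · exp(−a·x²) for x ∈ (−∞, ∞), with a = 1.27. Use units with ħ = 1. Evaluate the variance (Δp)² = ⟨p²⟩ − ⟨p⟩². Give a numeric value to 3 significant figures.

Compute ⟨p⟩ and ⟨p²⟩ separately; (Δp)² = ⟨p²⟩ − ⟨p⟩².
Expand each integrand as polynomial × e^(−2ax²) and use ∫x^(2j)·e^(−2ax²) dx = (2j−1)!!/(4a)^j · √(π/(2a)), odd powers → 0; here √(π/(2a)) = 1.1121. Differentiate with the product rule, d/dx e^(−ax²) = −2ax·e^(−ax²).
Normalization: ∫|φ|² dx = 0.74152.
⟨p⟩ = 0.0000 and ⟨p²⟩ = 4.7231.
(Δp)² = 4.7231 − (0.0000)² = 4.7231.

4.72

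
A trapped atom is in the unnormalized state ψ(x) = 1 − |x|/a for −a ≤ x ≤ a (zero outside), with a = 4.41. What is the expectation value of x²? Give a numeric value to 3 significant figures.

1.94

⟨x²⟩ = ∫ x²·|ψ|² dx / ∫|ψ|² dx (integrals over the domain).
ψ is even, so ∫ over [−a, a] = 2∫₀ᵃ with ψ = 1 − x/a there: ∫₀ᵃ (1 − x/a)² dx = a/3, ∫₀ᵃ x²(1 − x/a)² dx = a³/30, ∫₀ᵃ x⁴(1 − x/a)² dx = a⁵/105.
State is unnormalized: ∫|ψ|² dx = 2.9400, and ∫ψ*·x²·ψ dx = 5.7177, so ⟨x²⟩ = 5.7177 / 2.9400.
⟨x²⟩ = 1.9448.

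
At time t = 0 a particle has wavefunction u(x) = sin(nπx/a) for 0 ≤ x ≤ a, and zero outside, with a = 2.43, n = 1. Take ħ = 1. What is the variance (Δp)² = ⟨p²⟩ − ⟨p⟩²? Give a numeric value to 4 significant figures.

1.671

Compute ⟨p⟩ and ⟨p²⟩ separately; (Δp)² = ⟨p²⟩ − ⟨p⟩².
d/dx sin(nπx/a) = (nπ/a)·cos(nπx/a) and d²/dx² sin(nπx/a) = −(nπ/a)²·sin(nπx/a); on 0 ≤ x ≤ a, ∫sin²(nπx/a) dx = a/2 and ∫sin(nπx/a)·cos(nπx/a) dx = 0.
Normalization: ∫|u|² dx = 1.2150.
⟨p⟩ = 0.0000 and ⟨p²⟩ = 1.6714.
(Δp)² = 1.6714 − (0.0000)² = 1.6714.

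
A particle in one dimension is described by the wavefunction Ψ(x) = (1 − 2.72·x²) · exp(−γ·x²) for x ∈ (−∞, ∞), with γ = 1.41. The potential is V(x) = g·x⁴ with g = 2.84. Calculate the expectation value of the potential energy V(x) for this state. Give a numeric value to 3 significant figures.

1.58

⟨V⟩ = ∫ V(x)·|Ψ|² dx / ∫|Ψ|² dx.
Expand each integrand as polynomial × e^(−2γx²) and use ∫x^(2j)·e^(−2γx²) dx = (2j−1)!!/(4γ)^j · √(π/(2γ)), odd powers → 0; here √(π/(2γ)) = 1.0555.
State is unnormalized: ∫|Ψ|² dx = 0.77389, and ∫Ψ*·V(x)·Ψ dx = 1.2206, so ⟨V⟩ = 1.2206 / 0.77389.
⟨V⟩ = 1.5773.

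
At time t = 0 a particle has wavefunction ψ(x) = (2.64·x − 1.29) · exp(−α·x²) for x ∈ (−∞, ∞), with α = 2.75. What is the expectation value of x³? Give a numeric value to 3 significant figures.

-0.0735

⟨x³⟩ = ∫ x³·|ψ|² dx / ∫|ψ|² dx (integrals over the domain).
Expand each integrand as polynomial × e^(−2αx²) and use ∫x^(2j)·e^(−2αx²) dx = (2j−1)!!/(4α)^j · √(π/(2α)), odd powers → 0; here √(π/(2α)) = 0.75578.
State is unnormalized: ∫|ψ|² dx = 1.7365, and ∫ψ*·x³·ψ dx = -0.12763, so ⟨x³⟩ = -0.12763 / 1.7365.
⟨x³⟩ = -0.073496.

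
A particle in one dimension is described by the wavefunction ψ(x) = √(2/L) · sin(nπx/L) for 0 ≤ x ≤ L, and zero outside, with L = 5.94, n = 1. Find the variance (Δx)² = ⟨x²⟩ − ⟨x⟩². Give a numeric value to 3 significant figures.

1.15

Compute ⟨x⟩ and ⟨x²⟩ separately, then (Δx)² = ⟨x²⟩ − ⟨x⟩².
With sin²θ = (1 − cos2θ)/2 on 0 ≤ x ≤ L: ∫sin²(nπx/L) dx = L/2, ∫x·sin²(nπx/L) dx = L²/4, ∫x²·sin²(nπx/L) dx = L³·(1/6 − 1/(4n²π²)); higher powers xᵏ the same way, integrating xᵏ·cos(2nπx/L) by parts.
⟨x⟩ = 2.9700 and ⟨x²⟩ = 9.9737.
(Δx)² = 9.9737 − (2.9700)² = 1.1528.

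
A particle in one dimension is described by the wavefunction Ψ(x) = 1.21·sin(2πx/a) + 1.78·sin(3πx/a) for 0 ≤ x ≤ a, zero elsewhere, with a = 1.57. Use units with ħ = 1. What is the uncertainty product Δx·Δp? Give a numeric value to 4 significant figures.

1.770

Δx = √(⟨x²⟩−⟨x⟩²), Δp = √(⟨p²⟩−⟨p⟩²).
On 0 ≤ x ≤ a (j ≠ l): ∫sin²(jπx/a) dx = a/2, ∫sin(jπx/a)·sin(lπx/a) dx = 0; diagonal moments ∫x·sin²(jπx/a) dx = a²/4, ∫x²·sin²(jπx/a) dx = a³·(1/6 − 1/(4j²π²)); cross terms ∫x·sin(jπx/a)·sin(lπx/a) dx = 0 for j + l even and −4jla²/(π²(j² − l²)²) for j + l odd, ∫x²·sin(jπx/a)·sin(lπx/a) dx = (−1)^(j+l)·4jla³/(π²(j² − l²)²); higher powers the same way via product-to-sum and parts. d²/dx² sin(jπx/a) = −(jπ/a)²·sin(jπx/a); on 0 ≤ x ≤ a, ∫sin²(jπx/a) dx = a/2 and ∫sin(jπx/a)·sin(lπx/a) dx = 0 for j ≠ l, so only diagonal terms survive in ∫|Ψ|² and ∫Ψ·Ψ″; ∫Ψ·Ψ′ dx = [Ψ²/2] between the walls = 0.
Normalization: ∫|Ψ|² dx = 3.6365.
⟨x⟩ = 0.50100, ⟨x²⟩ = 0.35639 ⇒ Δx = 0.32465.
⟨p⟩ = 0.0000, ⟨p²⟩ = 29.709 ⇒ Δp = 5.4506.
Δx·Δp = 1.7695.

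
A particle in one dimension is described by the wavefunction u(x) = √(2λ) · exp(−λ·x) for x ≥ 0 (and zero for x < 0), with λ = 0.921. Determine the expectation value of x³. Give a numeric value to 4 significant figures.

⟨x³⟩ = ∫ x³·|u|² dx (integrals over the domain).
Every integrand reduces to terms xʲ·e^(−2λx) on [0, ∞); use ∫₀^∞ xʲ·e^(−2λx) dx = j!/(2λ)^(j+1).
⟨x³⟩ = 0.96002.

0.9600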